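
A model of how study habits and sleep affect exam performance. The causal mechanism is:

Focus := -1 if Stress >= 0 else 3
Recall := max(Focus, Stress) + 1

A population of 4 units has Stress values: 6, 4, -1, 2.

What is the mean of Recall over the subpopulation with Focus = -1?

Observing Focus=-1 restricts to units where Focus's equation naturally yields -1: Stress ∈ {6, 4, 2}. In that subpopulation Recall = 7, 5, 3, mean 5.

5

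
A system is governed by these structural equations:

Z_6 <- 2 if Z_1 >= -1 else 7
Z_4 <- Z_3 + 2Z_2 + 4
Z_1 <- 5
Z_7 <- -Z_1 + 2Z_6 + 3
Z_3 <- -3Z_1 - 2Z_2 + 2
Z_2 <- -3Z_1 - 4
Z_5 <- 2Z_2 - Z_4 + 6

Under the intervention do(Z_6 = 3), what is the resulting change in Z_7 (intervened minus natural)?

2

Intervening sets Z_6 = 3 and removes its equation (Z_6 <- 2 if Z_1 >= -1 else 7).
Z_7 = -Z_1 + 2Z_6 + 3  [with Z_1=5, Z_6=3]  = 4
Without intervention: Z_6 = 2 if Z_1 >= -1 else 7  [with Z_1=5]  = 2; Z_7 = -Z_1 + 2Z_6 + 3  [with Z_1=5, Z_6=2]  = 2.
Change = 4 − 2 = 2.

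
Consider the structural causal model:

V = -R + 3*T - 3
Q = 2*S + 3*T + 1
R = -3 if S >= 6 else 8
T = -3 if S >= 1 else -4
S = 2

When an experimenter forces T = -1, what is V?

-14

do(T=-1) replaces the equation T = -3 if S >= 1 else -4 with the constant T = -1.
R = -3 if S >= 6 else 8  [with S=2]  = 8
V = -R + 3*T - 3  [with R=8, T=-1]  = -14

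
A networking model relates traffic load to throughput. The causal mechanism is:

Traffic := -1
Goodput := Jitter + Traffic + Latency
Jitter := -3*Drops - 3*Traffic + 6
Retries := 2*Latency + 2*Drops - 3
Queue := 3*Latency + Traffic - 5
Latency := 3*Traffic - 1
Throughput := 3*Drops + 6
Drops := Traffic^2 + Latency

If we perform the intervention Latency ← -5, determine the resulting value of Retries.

do(Latency=-5) replaces the equation Latency := 3*Traffic - 1 with the constant Latency = -5.
Drops = Traffic^2 + Latency  [with Traffic=-1, Latency=-5]  = -4
Retries = 2*Latency + 2*Drops - 3  [with Latency=-5, Drops=-4]  = -21

-21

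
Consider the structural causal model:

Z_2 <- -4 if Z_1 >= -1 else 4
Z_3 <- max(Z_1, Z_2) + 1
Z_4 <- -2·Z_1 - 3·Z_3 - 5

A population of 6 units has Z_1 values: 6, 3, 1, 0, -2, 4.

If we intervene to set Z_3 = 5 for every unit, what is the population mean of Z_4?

Every unit gets Z_3=5 under the intervention. Z_4 values become -32, -26, -22, -20, -16, -28; E[Z_4|do(Z_3=5)] = -24.

-24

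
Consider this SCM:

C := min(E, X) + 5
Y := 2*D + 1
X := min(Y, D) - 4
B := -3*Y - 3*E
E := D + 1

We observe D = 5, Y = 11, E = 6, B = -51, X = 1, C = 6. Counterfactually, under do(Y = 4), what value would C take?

Under do(Y=4), the mechanism Y := 2*D + 1 is discarded; Y is fixed at 4.
E = D + 1  [with D=5]  = 6
X = min(Y, D) - 4  [with Y=4, D=5]  = 0
C = min(E, X) + 5  [with E=6, X=0]  = 5

5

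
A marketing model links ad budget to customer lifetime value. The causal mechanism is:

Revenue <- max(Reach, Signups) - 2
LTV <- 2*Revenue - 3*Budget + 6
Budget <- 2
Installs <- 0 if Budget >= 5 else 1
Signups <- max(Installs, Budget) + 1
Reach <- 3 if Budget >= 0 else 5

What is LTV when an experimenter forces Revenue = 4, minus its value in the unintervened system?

The intervention breaks the incoming arrows to Revenue: Revenue <- max(Reach, Signups) - 2 no longer applies, and Revenue = 4.
LTV = 2*Revenue - 3*Budget + 6  [with Revenue=4, Budget=2]  = 8
Without intervention: Reach = 3 if Budget >= 0 else 5  [with Budget=2]  = 3; Installs = 0 if Budget >= 5 else 1  [with Budget=2]  = 1; Signups = max(Installs, Budget) + 1  [with Installs=1, Budget=2]  = 3; Revenue = max(Reach, Signups) - 2  [with Reach=3, Signups=3]  = 1; LTV = 2*Revenue - 3*Budget + 6  [with Revenue=1, Budget=2]  = 2.
Change = 8 − 2 = 6.

6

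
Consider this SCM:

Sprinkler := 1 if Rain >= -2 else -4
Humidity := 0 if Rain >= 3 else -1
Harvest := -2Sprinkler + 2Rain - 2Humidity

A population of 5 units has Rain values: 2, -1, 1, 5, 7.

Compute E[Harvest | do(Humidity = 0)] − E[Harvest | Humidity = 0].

Every unit gets Humidity=0 under the intervention. Harvest values become 2, -4, 0, 8, 12; E[Harvest|do(Humidity=0)] = 3.6.
Observing Humidity=0 restricts to units where Humidity's equation naturally yields 0: Rain ∈ {5, 7}. In that subpopulation Harvest = 8, 12, mean 10.
Difference = 3.6 − 10 = -6.4.

-6.4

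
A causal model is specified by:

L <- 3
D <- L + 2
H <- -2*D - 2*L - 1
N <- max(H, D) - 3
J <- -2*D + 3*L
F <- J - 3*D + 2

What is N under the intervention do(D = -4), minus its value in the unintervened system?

-4

Under do(D=-4), the mechanism D <- L + 2 is discarded; D is fixed at -4.
H = -2*D - 2*L - 1  [with D=-4, L=3]  = 1
N = max(H, D) - 3  [with H=1, D=-4]  = -2
Without intervention: D = L + 2  [with L=3]  = 5; H = -2*D - 2*L - 1  [with D=5, L=3]  = -17; N = max(H, D) - 3  [with H=-17, D=5]  = 2.
Change = -2 − 2 = -4.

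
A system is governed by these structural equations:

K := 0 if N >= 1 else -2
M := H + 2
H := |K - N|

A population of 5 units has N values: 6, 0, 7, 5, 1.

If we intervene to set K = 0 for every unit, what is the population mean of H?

Under do(K=0), K's equation is replaced by K=0 for every unit. Per-unit H: 6, 0, 7, 5, 1. Mean = 3.8.

3.8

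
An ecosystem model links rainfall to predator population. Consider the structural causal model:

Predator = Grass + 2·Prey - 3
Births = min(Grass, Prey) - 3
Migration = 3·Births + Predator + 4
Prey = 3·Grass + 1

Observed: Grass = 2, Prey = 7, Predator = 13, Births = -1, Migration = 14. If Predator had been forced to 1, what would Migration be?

2

do(Predator=1) replaces the equation Predator = Grass + 2·Prey - 3 with the constant Predator = 1.
Prey = 3·Grass + 1  [with Grass=2]  = 7
Births = min(Grass, Prey) - 3  [with Grass=2, Prey=7]  = -1
Migration = 3·Births + Predator + 4  [with Births=-1, Predator=1]  = 2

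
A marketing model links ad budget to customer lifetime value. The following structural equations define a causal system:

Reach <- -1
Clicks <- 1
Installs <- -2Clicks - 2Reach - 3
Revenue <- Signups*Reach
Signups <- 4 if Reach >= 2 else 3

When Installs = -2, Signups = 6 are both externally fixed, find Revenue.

-6

Setting Installs = -2, Signups = 6 by intervention discards those variables' equations.
Revenue = Signups*Reach  [with Signups=6, Reach=-1]  = -6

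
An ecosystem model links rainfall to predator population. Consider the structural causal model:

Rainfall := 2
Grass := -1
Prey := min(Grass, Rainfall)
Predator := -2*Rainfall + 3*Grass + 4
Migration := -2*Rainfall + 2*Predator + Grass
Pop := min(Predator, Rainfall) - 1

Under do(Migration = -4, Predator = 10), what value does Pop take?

Setting Migration = -4, Predator = 10 by intervention discards those variables' equations.
Pop = min(Predator, Rainfall) - 1  [with Predator=10, Rainfall=2]  = 1

1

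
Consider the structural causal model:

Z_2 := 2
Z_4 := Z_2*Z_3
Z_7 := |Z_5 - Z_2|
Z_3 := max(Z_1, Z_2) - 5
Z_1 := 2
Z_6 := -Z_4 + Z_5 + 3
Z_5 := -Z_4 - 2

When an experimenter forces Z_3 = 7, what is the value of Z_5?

do(Z_3=7) replaces the equation Z_3 := max(Z_1, Z_2) - 5 with the constant Z_3 = 7.
Z_4 = Z_2*Z_3  [with Z_2=2, Z_3=7]  = 14
Z_5 = -Z_4 - 2  [with Z_4=14]  = -16

-16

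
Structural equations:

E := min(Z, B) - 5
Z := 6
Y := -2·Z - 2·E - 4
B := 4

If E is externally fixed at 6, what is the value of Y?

-28

The intervention breaks the incoming arrows to E: E := min(Z, B) - 5 no longer applies, and E = 6.
Y = -2·Z - 2·E - 4  [with Z=6, E=6]  = -28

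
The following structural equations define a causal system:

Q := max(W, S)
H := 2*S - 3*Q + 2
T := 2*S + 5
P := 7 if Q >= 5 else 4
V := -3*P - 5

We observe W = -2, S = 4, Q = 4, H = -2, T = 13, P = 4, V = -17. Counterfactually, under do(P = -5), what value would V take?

Intervening sets P = -5 and removes its equation (P := 7 if Q >= 5 else 4).
V = -3*P - 5  [with P=-5]  = 10

10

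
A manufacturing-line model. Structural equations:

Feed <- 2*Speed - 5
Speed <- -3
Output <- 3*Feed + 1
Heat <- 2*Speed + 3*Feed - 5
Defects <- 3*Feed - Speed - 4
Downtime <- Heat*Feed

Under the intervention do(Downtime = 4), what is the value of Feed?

-11

do(Downtime=4) replaces the equation Downtime <- Heat*Feed with the constant Downtime = 4.
Feed is not downstream of the intervention, so its value is determined by the original equations.
Feed = 2*Speed - 5  [with Speed=-3]  = -11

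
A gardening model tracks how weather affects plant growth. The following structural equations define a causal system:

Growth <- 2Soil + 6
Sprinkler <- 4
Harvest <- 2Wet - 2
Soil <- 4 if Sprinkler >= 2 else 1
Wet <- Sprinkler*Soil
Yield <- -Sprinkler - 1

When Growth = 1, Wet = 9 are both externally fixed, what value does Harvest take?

16

The joint intervention fixes Growth = 1, Wet = 9, removing each variable's own equation.
Harvest = 2Wet - 2  [with Wet=9]  = 16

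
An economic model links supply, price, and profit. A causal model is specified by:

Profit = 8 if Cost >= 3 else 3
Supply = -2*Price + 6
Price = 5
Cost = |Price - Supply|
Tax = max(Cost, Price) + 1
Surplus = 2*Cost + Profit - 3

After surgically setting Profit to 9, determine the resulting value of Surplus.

24

The intervention breaks the incoming arrows to Profit: Profit = 8 if Cost >= 3 else 3 no longer applies, and Profit = 9.
Supply = -2*Price + 6  [with Price=5]  = -4
Cost = |Price - Supply|  [with Price=5, Supply=-4]  = 9
Surplus = 2*Cost + Profit - 3  [with Cost=9, Profit=9]  = 24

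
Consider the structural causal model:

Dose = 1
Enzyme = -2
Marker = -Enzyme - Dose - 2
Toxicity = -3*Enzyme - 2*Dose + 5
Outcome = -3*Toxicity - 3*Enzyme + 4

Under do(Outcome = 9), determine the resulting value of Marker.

do(Outcome=9) replaces the equation Outcome = -3*Toxicity - 3*Enzyme + 4 with the constant Outcome = 9.
Marker is not downstream of the intervention, so its value is determined by the original equations.
Marker = -Enzyme - Dose - 2  [with Enzyme=-2, Dose=1]  = -1

-1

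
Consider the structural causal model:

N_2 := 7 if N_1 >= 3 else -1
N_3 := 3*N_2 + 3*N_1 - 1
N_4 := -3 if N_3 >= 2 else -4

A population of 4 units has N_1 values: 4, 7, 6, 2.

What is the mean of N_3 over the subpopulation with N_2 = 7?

Observing N_2=7 restricts to units where N_2's equation naturally yields 7: N_1 ∈ {4, 7, 6}. In that subpopulation N_3 = 32, 41, 38, mean 37.

37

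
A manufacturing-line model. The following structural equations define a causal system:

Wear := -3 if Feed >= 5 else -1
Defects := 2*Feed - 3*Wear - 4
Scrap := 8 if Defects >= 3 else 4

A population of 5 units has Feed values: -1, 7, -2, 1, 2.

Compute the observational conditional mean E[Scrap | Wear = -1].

Observing Wear=-1 restricts to units where Wear's equation naturally yields -1: Feed ∈ {-1, -2, 1, 2}. In that subpopulation Scrap = 4, 4, 4, 8, mean 5.

5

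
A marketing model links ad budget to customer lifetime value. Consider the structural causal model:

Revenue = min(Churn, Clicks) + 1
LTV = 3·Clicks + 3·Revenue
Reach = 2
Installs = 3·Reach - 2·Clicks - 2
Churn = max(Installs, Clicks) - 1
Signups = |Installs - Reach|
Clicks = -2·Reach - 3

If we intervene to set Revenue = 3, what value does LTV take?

-12

Intervening sets Revenue = 3 and removes its equation (Revenue = min(Churn, Clicks) + 1).
Clicks = -2·Reach - 3  [with Reach=2]  = -7
LTV = 3·Clicks + 3·Revenue  [with Clicks=-7, Revenue=3]  = -12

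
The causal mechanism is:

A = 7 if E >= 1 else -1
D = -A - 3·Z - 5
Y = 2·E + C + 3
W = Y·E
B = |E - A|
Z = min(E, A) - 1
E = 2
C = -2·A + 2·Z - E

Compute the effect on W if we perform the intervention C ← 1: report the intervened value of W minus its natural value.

do(C=1) replaces the equation C = -2·A + 2·Z - E with the constant C = 1.
Y = 2·E + C + 3  [with E=2, C=1]  = 8
W = Y·E  [with Y=8, E=2]  = 16
Without intervention: A = 7 if E >= 1 else -1  [with E=2]  = 7; Z = min(E, A) - 1  [with E=2, A=7]  = 1; C = -2·A + 2·Z - E  [with A=7, Z=1, E=2]  = -14; Y = 2·E + C + 3  [with E=2, C=-14]  = -7; W = Y·E  [with Y=-7, E=2]  = -14.
Change = 16 − (-14) = 30.

30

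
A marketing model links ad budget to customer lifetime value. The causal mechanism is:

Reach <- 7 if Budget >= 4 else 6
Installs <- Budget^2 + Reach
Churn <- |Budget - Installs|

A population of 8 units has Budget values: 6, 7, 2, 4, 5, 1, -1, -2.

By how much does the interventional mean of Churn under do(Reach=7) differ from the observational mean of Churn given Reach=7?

-11.75

The intervention sets Reach=7 in all 8 units regardless of Budget. Recomputing Churn per unit gives 37, 49, 9, 19, 27, 7, 9, 13; average 21.25.
Conditioning on Reach=7 selects the 4 unit(s) with Budget ∈ {6, 7, 4, 5}. Their Churn values: 37, 49, 19, 27. Mean = 33.
Difference = 21.25 − 33 = -11.75.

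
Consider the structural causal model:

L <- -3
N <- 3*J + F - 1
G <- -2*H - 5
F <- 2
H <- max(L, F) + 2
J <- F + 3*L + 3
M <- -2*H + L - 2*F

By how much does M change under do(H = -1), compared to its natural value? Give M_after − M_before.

Intervening sets H = -1 and removes its equation (H <- max(L, F) + 2).
M = -2*H + L - 2*F  [with H=-1, L=-3, F=2]  = -5
Without intervention: H = max(L, F) + 2  [with L=-3, F=2]  = 4; M = -2*H + L - 2*F  [with H=4, L=-3, F=2]  = -15.
Change = -5 − (-15) = 10.

10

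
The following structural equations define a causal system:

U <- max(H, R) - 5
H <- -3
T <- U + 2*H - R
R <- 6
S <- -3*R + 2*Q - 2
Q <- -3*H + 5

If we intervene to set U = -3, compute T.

do(U=-3) replaces the equation U <- max(H, R) - 5 with the constant U = -3.
T = U + 2*H - R  [with U=-3, H=-3, R=6]  = -15

-15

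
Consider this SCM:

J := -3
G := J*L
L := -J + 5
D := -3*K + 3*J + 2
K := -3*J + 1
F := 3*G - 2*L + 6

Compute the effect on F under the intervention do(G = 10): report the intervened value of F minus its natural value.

The intervention breaks the incoming arrows to G: G := J*L no longer applies, and G = 10.
L = -J + 5  [with J=-3]  = 8
F = 3*G - 2*L + 6  [with G=10, L=8]  = 20
Without intervention: L = -J + 5  [with J=-3]  = 8; G = J*L  [with J=-3, L=8]  = -24; F = 3*G - 2*L + 6  [with G=-24, L=8]  = -82.
Change = 20 − (-82) = 102.

102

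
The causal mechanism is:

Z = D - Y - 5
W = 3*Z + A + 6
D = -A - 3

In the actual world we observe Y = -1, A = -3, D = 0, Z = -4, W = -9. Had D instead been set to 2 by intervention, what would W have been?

do(D=2) replaces the equation D = -A - 3 with the constant D = 2.
Z = D - Y - 5  [with D=2, Y=-1]  = -2
W = 3*Z + A + 6  [with Z=-2, A=-3]  = -3

-3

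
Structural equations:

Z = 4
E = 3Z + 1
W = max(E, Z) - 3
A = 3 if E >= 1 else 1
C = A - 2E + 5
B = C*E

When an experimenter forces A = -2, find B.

-299

Under do(A=-2), the mechanism A = 3 if E >= 1 else 1 is discarded; A is fixed at -2.
E = 3Z + 1  [with Z=4]  = 13
C = A - 2E + 5  [with A=-2, E=13]  = -23
B = C*E  [with C=-23, E=13]  = -299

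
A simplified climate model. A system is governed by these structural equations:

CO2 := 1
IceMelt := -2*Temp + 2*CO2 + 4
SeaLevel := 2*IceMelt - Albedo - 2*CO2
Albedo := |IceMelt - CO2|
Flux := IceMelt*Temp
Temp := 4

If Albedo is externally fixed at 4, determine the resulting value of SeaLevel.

-10

Intervening sets Albedo = 4 and removes its equation (Albedo := |IceMelt - CO2|).
IceMelt = -2*Temp + 2*CO2 + 4  [with Temp=4, CO2=1]  = -2
SeaLevel = 2*IceMelt - Albedo - 2*CO2  [with IceMelt=-2, Albedo=4, CO2=1]  = -10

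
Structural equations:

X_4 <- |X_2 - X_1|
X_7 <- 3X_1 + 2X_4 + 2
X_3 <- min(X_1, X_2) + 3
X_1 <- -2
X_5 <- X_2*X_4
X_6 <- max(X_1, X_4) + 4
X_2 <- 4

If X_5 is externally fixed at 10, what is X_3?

1

do(X_5=10) replaces the equation X_5 <- X_2*X_4 with the constant X_5 = 10.
X_3 is not downstream of the intervention, so its value is determined by the original equations.
X_3 = min(X_1, X_2) + 3  [with X_1=-2, X_2=4]  = 1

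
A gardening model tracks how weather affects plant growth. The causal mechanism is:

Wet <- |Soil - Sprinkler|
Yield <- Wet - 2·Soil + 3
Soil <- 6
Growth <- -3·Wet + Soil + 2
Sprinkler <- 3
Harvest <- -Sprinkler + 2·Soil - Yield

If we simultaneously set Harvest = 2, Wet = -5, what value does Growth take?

23

Under do(Harvest = 2, Wet = -5), each intervened variable's structural equation is replaced by its fixed value.
Growth = -3·Wet + Soil + 2  [with Wet=-5, Soil=6]  = 23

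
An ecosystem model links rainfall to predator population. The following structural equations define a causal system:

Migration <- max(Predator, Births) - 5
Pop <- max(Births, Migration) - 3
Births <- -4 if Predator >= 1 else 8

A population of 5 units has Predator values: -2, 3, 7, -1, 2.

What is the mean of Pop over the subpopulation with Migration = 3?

5

E[Pop|Migration=3] averages over only the 2 units with Migration=3 (Predator = -2, -1): Pop = 5, 5, mean 5.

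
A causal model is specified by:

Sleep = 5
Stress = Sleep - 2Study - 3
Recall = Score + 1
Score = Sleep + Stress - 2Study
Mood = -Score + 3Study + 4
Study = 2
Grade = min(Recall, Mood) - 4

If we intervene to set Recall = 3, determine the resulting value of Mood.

11

do(Recall=3) replaces the equation Recall = Score + 1 with the constant Recall = 3.
Since Mood is not a descendant of the intervened variable, it is unaffected.
Stress = Sleep - 2Study - 3  [with Sleep=5, Study=2]  = -2
Score = Sleep + Stress - 2Study  [with Sleep=5, Stress=-2, Study=2]  = -1
Mood = -Score + 3Study + 4  [with Score=-1, Study=2]  = 11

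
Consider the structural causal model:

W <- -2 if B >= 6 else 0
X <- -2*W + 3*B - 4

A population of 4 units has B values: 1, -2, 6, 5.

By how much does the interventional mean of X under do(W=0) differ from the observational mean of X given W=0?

do(W=0) breaks W's dependence on B. With W=0 fixed, X across the units is -1, -10, 14, 11, mean 3.5.
Conditioning on W=0 selects the 3 unit(s) with B ∈ {1, -2, 5}. Their X values: -1, -10, 11. Mean = 0.
Difference = 3.5 − 0 = 3.5.

3.5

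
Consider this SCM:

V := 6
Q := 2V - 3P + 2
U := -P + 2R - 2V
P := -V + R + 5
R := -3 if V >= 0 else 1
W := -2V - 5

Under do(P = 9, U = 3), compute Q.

Setting P = 9, U = 3 by intervention discards those variables' equations.
Q = 2V - 3P + 2  [with V=6, P=9]  = -13

-13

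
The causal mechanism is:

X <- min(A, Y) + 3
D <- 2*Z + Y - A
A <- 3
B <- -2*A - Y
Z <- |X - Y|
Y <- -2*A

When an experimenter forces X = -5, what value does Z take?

1

The intervention breaks the incoming arrows to X: X <- min(A, Y) + 3 no longer applies, and X = -5.
Y = -2*A  [with A=3]  = -6
Z = |X - Y|  [with X=-5, Y=-6]  = 1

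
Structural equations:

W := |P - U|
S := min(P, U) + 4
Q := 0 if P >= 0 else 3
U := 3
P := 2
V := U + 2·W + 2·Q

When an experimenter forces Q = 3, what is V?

Intervening sets Q = 3 and removes its equation (Q := 0 if P >= 0 else 3).
W = |P - U|  [with P=2, U=3]  = 1
V = U + 2·W + 2·Q  [with U=3, W=1, Q=3]  = 11

11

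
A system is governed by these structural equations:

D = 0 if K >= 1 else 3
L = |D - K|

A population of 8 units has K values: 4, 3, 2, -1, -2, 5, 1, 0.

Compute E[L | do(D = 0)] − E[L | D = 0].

-0.75

do(D=0) breaks D's dependence on K. With D=0 fixed, L across the units is 4, 3, 2, 1, 2, 5, 1, 0, mean 2.25.
Observing D=0 restricts to units where D's equation naturally yields 0: K ∈ {4, 3, 2, 5, 1}. In that subpopulation L = 4, 3, 2, 5, 1, mean 3.
Difference = 2.25 − 3 = -0.75.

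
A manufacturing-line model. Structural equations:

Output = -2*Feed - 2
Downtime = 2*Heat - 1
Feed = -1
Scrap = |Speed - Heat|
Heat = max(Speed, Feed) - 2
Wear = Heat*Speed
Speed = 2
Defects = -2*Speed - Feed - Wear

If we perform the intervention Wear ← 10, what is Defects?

-13

Intervening sets Wear = 10 and removes its equation (Wear = Heat*Speed).
Defects = -2*Speed - Feed - Wear  [with Speed=2, Feed=-1, Wear=10]  = -13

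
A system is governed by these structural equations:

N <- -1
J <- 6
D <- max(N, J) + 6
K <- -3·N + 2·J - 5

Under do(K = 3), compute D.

12

Under do(K=3), the mechanism K <- -3·N + 2·J - 5 is discarded; K is fixed at 3.
Since D is not a descendant of the intervened variable, it is unaffected.
D = max(N, J) + 6  [with N=-1, J=6]  = 12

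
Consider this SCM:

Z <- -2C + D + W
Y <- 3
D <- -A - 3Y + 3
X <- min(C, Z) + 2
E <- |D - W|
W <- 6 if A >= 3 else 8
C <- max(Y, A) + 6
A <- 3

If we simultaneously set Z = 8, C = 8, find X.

10

Setting Z = 8, C = 8 by intervention discards those variables' equations.
X = min(C, Z) + 2  [with C=8, Z=8]  = 10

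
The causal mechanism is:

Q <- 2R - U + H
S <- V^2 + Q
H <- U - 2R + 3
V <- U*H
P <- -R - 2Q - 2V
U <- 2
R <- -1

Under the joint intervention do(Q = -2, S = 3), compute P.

-23

The joint intervention fixes Q = -2, S = 3, removing each variable's own equation.
H = U - 2R + 3  [with U=2, R=-1]  = 7
V = U*H  [with U=2, H=7]  = 14
P = -R - 2Q - 2V  [with R=-1, Q=-2, V=14]  = -23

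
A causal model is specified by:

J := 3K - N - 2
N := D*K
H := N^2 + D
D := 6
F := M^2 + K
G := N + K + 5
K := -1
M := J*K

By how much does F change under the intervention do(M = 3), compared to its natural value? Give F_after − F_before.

do(M=3) replaces the equation M := J*K with the constant M = 3.
F = M^2 + K  [with M=3, K=-1]  = 8
Without intervention: N = D*K  [with D=6, K=-1]  = -6; J = 3K - N - 2  [with K=-1, N=-6]  = 1; M = J*K  [with J=1, K=-1]  = -1; F = M^2 + K  [with M=-1, K=-1]  = 0.
Change = 8 − 0 = 8.

8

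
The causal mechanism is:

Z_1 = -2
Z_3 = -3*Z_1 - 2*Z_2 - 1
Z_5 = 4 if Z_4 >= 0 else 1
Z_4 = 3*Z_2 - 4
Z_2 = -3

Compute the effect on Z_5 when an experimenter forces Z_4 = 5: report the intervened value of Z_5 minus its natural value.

3

Intervening sets Z_4 = 5 and removes its equation (Z_4 = 3*Z_2 - 4).
Z_5 = 4 if Z_4 >= 0 else 1  [with Z_4=5]  = 4
Without intervention: Z_4 = 3*Z_2 - 4  [with Z_2=-3]  = -13; Z_5 = 4 if Z_4 >= 0 else 1  [with Z_4=-13]  = 1.
Change = 4 − 1 = 3.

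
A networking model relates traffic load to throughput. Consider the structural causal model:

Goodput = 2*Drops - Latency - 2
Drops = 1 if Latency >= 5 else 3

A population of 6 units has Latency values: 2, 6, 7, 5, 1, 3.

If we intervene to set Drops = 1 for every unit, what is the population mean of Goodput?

-4

The intervention sets Drops=1 in all 6 units regardless of Latency. Recomputing Goodput per unit gives -2, -6, -7, -5, -1, -3; average -4.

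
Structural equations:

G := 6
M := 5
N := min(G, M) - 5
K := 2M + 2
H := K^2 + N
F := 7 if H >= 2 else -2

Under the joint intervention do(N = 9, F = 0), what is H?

153

The joint intervention fixes N = 9, F = 0, removing each variable's own equation.
K = 2M + 2  [with M=5]  = 12
H = K^2 + N  [with K=12, N=9]  = 153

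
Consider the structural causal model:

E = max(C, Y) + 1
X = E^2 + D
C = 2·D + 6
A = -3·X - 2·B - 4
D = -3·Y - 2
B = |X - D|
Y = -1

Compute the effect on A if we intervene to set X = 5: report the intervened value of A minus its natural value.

Under do(X=5), the mechanism X = E^2 + D is discarded; X is fixed at 5.
D = -3·Y - 2  [with Y=-1]  = 1
B = |X - D|  [with X=5, D=1]  = 4
A = -3·X - 2·B - 4  [with X=5, B=4]  = -27
Without intervention: D = -3·Y - 2  [with Y=-1]  = 1; C = 2·D + 6  [with D=1]  = 8; E = max(C, Y) + 1  [with C=8, Y=-1]  = 9; X = E^2 + D  [with E=9, D=1]  = 82; B = |X - D|  [with X=82, D=1]  = 81; A = -3·X - 2·B - 4  [with X=82, B=81]  = -412.
Change = -27 − (-412) = 385.

385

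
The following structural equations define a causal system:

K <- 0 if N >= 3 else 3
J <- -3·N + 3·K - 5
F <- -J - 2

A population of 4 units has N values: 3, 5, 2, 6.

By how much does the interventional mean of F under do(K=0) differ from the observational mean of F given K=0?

Under do(K=0), K's equation is replaced by K=0 for every unit. Per-unit F: 12, 18, 9, 21. Mean = 15.
Observing K=0 restricts to units where K's equation naturally yields 0: N ∈ {3, 5, 6}. In that subpopulation F = 12, 18, 21, mean 17.
Difference = 15 − 17 = -2.

-2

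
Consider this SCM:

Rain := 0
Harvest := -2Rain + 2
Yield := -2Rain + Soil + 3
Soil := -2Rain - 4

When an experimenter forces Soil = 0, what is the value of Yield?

3

The intervention breaks the incoming arrows to Soil: Soil := -2Rain - 4 no longer applies, and Soil = 0.
Yield = -2Rain + Soil + 3  [with Rain=0, Soil=0]  = 3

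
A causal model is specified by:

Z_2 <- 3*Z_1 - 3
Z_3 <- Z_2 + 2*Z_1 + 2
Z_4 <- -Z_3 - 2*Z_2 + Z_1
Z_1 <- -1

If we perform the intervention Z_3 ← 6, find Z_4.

The intervention breaks the incoming arrows to Z_3: Z_3 <- Z_2 + 2*Z_1 + 2 no longer applies, and Z_3 = 6.
Z_2 = 3*Z_1 - 3  [with Z_1=-1]  = -6
Z_4 = -Z_3 - 2*Z_2 + Z_1  [with Z_3=6, Z_2=-6, Z_1=-1]  = 5

5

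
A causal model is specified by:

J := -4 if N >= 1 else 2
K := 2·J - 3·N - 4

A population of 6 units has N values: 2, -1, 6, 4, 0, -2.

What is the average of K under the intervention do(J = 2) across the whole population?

-4.5

Every unit gets J=2 under the intervention. K values become -6, 3, -18, -12, 0, 6; E[K|do(J=2)] = -4.5.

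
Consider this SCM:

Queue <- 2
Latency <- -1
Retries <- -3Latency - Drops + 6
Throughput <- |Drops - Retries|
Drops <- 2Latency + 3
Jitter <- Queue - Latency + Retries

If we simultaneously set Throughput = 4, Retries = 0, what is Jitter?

Setting Throughput = 4, Retries = 0 by intervention discards those variables' equations.
Jitter = Queue - Latency + Retries  [with Queue=2, Latency=-1, Retries=0]  = 3

3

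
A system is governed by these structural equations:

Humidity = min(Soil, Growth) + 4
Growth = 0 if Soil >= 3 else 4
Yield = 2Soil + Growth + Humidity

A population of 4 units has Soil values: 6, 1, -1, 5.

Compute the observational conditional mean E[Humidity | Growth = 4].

Conditioning on Growth=4 selects the 2 unit(s) with Soil ∈ {1, -1}. Their Humidity values: 5, 3. Mean = 4.

4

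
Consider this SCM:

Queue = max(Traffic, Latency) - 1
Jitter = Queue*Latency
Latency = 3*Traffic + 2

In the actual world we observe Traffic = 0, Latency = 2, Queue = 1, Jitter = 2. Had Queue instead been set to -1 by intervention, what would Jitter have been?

The intervention breaks the incoming arrows to Queue: Queue = max(Traffic, Latency) - 1 no longer applies, and Queue = -1.
Latency = 3*Traffic + 2  [with Traffic=0]  = 2
Jitter = Queue*Latency  [with Queue=-1, Latency=2]  = -2

-2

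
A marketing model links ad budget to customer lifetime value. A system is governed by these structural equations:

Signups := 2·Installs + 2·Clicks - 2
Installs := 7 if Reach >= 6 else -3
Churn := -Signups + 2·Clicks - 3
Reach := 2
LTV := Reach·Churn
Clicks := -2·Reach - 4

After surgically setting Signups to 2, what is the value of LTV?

Under do(Signups=2), the mechanism Signups := 2·Installs + 2·Clicks - 2 is discarded; Signups is fixed at 2.
Clicks = -2·Reach - 4  [with Reach=2]  = -8
Churn = -Signups + 2·Clicks - 3  [with Signups=2, Clicks=-8]  = -21
LTV = Reach·Churn  [with Reach=2, Churn=-21]  = -42

-42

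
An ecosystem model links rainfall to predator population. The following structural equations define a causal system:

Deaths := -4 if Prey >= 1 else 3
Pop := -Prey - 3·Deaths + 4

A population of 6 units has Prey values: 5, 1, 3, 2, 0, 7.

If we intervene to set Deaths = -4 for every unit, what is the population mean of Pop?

13

Every unit gets Deaths=-4 under the intervention. Pop values become 11, 15, 13, 14, 16, 9; E[Pop|do(Deaths=-4)] = 13.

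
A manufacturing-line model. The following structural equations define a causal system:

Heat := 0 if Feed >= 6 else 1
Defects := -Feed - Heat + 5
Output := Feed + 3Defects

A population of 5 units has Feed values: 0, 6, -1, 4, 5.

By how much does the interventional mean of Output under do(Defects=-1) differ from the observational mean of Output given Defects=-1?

-2.7

Under do(Defects=-1), Defects's equation is replaced by Defects=-1 for every unit. Per-unit Output: -3, 3, -4, 1, 2. Mean = -0.2.
Observing Defects=-1 restricts to units where Defects's equation naturally yields -1: Feed ∈ {6, 5}. In that subpopulation Output = 3, 2, mean 2.5.
Difference = -0.2 − 2.5 = -2.7.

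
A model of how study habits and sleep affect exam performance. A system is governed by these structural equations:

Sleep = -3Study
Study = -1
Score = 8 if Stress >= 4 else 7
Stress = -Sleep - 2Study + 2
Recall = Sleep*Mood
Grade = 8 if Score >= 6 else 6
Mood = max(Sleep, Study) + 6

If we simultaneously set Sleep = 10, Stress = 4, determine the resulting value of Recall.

160

Under do(Sleep = 10, Stress = 4), each intervened variable's structural equation is replaced by its fixed value.
Mood = max(Sleep, Study) + 6  [with Sleep=10, Study=-1]  = 16
Recall = Sleep*Mood  [with Sleep=10, Mood=16]  = 160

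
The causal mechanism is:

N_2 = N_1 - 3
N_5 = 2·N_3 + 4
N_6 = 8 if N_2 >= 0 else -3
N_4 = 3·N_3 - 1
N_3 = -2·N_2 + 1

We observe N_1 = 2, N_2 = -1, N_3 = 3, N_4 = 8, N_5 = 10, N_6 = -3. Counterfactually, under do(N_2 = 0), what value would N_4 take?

2

Under do(N_2=0), the mechanism N_2 = N_1 - 3 is discarded; N_2 is fixed at 0.
N_3 = -2·N_2 + 1  [with N_2=0]  = 1
N_4 = 3·N_3 - 1  [with N_3=1]  = 2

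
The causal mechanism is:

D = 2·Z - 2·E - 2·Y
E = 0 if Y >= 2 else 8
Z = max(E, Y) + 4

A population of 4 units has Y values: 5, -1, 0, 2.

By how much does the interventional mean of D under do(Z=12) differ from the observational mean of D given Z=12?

4

Under do(Z=12), Z's equation is replaced by Z=12 for every unit. Per-unit D: 14, 10, 8, 20. Mean = 13.
E[D|Z=12] averages over only the 2 units with Z=12 (Y = -1, 0): D = 10, 8, mean 9.
Difference = 13 − 9 = 4.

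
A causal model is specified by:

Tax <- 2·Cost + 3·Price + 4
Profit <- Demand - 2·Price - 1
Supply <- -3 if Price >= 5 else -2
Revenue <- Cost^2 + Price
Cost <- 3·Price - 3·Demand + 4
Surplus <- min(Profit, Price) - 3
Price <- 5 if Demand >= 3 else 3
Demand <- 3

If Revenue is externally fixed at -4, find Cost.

10

The intervention breaks the incoming arrows to Revenue: Revenue <- Cost^2 + Price no longer applies, and Revenue = -4.
Since Cost is not a descendant of the intervened variable, it is unaffected.
Price = 5 if Demand >= 3 else 3  [with Demand=3]  = 5
Cost = 3·Price - 3·Demand + 4  [with Price=5, Demand=3]  = 10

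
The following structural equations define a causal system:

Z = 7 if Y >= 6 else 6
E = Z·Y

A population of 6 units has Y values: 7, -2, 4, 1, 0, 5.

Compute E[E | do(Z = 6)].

15

Every unit gets Z=6 under the intervention. E values become 42, -12, 24, 6, 0, 30; E[E|do(Z=6)] = 15.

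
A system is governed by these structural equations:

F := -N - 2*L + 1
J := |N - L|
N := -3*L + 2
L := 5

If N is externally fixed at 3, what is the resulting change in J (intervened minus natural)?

-16

The intervention breaks the incoming arrows to N: N := -3*L + 2 no longer applies, and N = 3.
J = |N - L|  [with N=3, L=5]  = 2
Without intervention: N = -3*L + 2  [with L=5]  = -13; J = |N - L|  [with N=-13, L=5]  = 18.
Change = 2 − 18 = -16.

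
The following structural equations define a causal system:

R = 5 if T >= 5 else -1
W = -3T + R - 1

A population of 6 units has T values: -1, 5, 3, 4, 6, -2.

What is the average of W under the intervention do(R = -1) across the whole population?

do(R=-1) breaks R's dependence on T. With R=-1 fixed, W across the units is 1, -17, -11, -14, -20, 4, mean -9.5.

-9.5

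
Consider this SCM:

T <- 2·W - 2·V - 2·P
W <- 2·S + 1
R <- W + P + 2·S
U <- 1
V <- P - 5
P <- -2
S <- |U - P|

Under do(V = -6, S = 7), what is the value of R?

27

The joint intervention fixes V = -6, S = 7, removing each variable's own equation.
W = 2·S + 1  [with S=7]  = 15
R = W + P + 2·S  [with W=15, P=-2, S=7]  = 27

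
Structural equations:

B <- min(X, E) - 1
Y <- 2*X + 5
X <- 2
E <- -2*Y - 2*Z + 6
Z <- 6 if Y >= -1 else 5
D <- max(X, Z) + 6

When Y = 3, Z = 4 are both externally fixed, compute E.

-8

Setting Y = 3, Z = 4 by intervention discards those variables' equations.
E = -2*Y - 2*Z + 6  [with Y=3, Z=4]  = -8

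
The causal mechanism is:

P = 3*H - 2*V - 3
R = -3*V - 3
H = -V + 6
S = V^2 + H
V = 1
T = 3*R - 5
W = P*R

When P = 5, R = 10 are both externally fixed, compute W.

50

The joint intervention fixes P = 5, R = 10, removing each variable's own equation.
W = P*R  [with P=5, R=10]  = 50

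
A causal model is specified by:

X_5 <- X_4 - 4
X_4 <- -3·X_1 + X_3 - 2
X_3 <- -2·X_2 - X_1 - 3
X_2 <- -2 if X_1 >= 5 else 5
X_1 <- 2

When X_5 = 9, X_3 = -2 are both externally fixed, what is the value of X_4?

Under do(X_5 = 9, X_3 = -2), each intervened variable's structural equation is replaced by its fixed value.
X_4 = -3·X_1 + X_3 - 2  [with X_1=2, X_3=-2]  = -10

-10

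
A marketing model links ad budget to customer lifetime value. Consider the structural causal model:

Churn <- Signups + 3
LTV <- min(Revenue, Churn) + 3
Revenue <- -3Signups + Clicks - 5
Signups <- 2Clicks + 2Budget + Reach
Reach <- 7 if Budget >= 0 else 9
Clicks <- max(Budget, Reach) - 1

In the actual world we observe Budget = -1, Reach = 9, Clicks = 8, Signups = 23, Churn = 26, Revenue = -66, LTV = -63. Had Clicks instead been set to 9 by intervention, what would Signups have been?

The intervention breaks the incoming arrows to Clicks: Clicks <- max(Budget, Reach) - 1 no longer applies, and Clicks = 9.
Reach = 7 if Budget >= 0 else 9  [with Budget=-1]  = 9
Signups = 2Clicks + 2Budget + Reach  [with Clicks=9, Budget=-1, Reach=9]  = 25

25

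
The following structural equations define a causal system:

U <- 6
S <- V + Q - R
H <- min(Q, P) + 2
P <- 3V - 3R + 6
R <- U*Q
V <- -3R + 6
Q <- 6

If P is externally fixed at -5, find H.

The intervention breaks the incoming arrows to P: P <- 3V - 3R + 6 no longer applies, and P = -5.
H = min(Q, P) + 2  [with Q=6, P=-5]  = -3

-3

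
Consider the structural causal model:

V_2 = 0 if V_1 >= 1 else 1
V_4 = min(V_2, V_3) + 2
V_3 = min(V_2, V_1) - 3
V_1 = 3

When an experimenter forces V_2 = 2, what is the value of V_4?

1

Under do(V_2=2), the mechanism V_2 = 0 if V_1 >= 1 else 1 is discarded; V_2 is fixed at 2.
V_3 = min(V_2, V_1) - 3  [with V_2=2, V_1=3]  = -1
V_4 = min(V_2, V_3) + 2  [with V_2=2, V_3=-1]  = 1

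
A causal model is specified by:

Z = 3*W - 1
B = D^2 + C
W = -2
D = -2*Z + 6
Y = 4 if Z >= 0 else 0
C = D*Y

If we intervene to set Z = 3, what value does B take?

Under do(Z=3), the mechanism Z = 3*W - 1 is discarded; Z is fixed at 3.
D = -2*Z + 6  [with Z=3]  = 0
Y = 4 if Z >= 0 else 0  [with Z=3]  = 4
C = D*Y  [with D=0, Y=4]  = 0
B = D^2 + C  [with D=0, C=0]  = 0

0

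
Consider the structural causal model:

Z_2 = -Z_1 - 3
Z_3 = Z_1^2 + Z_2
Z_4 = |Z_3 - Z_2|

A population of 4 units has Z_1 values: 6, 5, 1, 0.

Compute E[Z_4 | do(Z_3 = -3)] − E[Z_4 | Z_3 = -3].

2.5

The intervention sets Z_3=-3 in all 4 units regardless of Z_1. Recomputing Z_4 per unit gives 6, 5, 1, 0; average 3.
E[Z_4|Z_3=-3] averages over only the 2 units with Z_3=-3 (Z_1 = 1, 0): Z_4 = 1, 0, mean 0.5.
Difference = 3 − 0.5 = 2.5.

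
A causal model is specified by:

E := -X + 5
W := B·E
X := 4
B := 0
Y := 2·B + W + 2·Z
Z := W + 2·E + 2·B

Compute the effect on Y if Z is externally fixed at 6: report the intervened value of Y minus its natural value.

The intervention breaks the incoming arrows to Z: Z := W + 2·E + 2·B no longer applies, and Z = 6.
E = -X + 5  [with X=4]  = 1
W = B·E  [with B=0, E=1]  = 0
Y = 2·B + W + 2·Z  [with B=0, W=0, Z=6]  = 12
Without intervention: E = -X + 5  [with X=4]  = 1; W = B·E  [with B=0, E=1]  = 0; Z = W + 2·E + 2·B  [with W=0, E=1, B=0]  = 2; Y = 2·B + W + 2·Z  [with B=0, W=0, Z=2]  = 4.
Change = 12 − 4 = 8.

8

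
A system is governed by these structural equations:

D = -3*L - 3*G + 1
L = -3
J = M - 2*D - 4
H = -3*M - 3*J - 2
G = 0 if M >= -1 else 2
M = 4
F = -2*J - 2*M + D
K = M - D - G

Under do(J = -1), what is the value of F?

4

do(J=-1) replaces the equation J = M - 2*D - 4 with the constant J = -1.
G = 0 if M >= -1 else 2  [with M=4]  = 0
D = -3*L - 3*G + 1  [with L=-3, G=0]  = 10
F = -2*J - 2*M + D  [with J=-1, M=4, D=10]  = 4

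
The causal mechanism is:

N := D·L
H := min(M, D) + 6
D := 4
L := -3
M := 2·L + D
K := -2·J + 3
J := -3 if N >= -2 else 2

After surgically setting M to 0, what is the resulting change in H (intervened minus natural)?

2

The intervention breaks the incoming arrows to M: M := 2·L + D no longer applies, and M = 0.
H = min(M, D) + 6  [with M=0, D=4]  = 6
Without intervention: M = 2·L + D  [with L=-3, D=4]  = -2; H = min(M, D) + 6  [with M=-2, D=4]  = 4.
Change = 6 − 4 = 2.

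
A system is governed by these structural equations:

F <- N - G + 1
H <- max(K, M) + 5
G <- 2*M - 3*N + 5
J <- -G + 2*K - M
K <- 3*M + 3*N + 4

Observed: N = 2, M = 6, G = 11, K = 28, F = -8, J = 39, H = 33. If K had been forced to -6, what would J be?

-29

Under do(K=-6), the mechanism K <- 3*M + 3*N + 4 is discarded; K is fixed at -6.
G = 2*M - 3*N + 5  [with M=6, N=2]  = 11
J = -G + 2*K - M  [with G=11, K=-6, M=6]  = -29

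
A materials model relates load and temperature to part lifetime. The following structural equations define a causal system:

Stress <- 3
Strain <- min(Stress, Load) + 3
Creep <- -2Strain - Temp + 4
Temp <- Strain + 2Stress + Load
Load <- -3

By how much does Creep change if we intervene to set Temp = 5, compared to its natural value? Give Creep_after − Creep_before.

-2

Intervening sets Temp = 5 and removes its equation (Temp <- Strain + 2Stress + Load).
Strain = min(Stress, Load) + 3  [with Stress=3, Load=-3]  = 0
Creep = -2Strain - Temp + 4  [with Strain=0, Temp=5]  = -1
Without intervention: Strain = min(Stress, Load) + 3  [with Stress=3, Load=-3]  = 0; Temp = Strain + 2Stress + Load  [with Strain=0, Stress=3, Load=-3]  = 3; Creep = -2Strain - Temp + 4  [with Strain=0, Temp=3]  = 1.
Change = -1 − 1 = -2.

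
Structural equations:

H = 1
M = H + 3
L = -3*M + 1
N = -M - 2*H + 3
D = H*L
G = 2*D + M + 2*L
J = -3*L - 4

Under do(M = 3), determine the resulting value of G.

Under do(M=3), the mechanism M = H + 3 is discarded; M is fixed at 3.
L = -3*M + 1  [with M=3]  = -8
D = H*L  [with H=1, L=-8]  = -8
G = 2*D + M + 2*L  [with D=-8, M=3, L=-8]  = -29

-29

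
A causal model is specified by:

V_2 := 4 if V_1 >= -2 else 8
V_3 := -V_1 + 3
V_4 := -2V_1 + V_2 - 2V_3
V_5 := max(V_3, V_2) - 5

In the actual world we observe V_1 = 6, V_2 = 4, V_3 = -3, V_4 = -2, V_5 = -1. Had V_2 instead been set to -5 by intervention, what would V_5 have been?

-8

do(V_2=-5) replaces the equation V_2 := 4 if V_1 >= -2 else 8 with the constant V_2 = -5.
V_3 = -V_1 + 3  [with V_1=6]  = -3
V_5 = max(V_3, V_2) - 5  [with V_3=-3, V_2=-5]  = -8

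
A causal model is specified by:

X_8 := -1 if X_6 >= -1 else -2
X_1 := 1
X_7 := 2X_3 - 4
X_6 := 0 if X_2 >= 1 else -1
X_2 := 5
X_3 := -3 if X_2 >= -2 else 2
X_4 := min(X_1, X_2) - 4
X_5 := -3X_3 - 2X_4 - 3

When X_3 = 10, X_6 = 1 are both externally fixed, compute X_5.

The joint intervention fixes X_3 = 10, X_6 = 1, removing each variable's own equation.
X_4 = min(X_1, X_2) - 4  [with X_1=1, X_2=5]  = -3
X_5 = -3X_3 - 2X_4 - 3  [with X_3=10, X_4=-3]  = -27

-27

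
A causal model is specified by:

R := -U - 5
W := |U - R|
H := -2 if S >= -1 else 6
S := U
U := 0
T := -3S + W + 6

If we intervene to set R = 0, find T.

do(R=0) replaces the equation R := -U - 5 with the constant R = 0.
S = U  [with U=0]  = 0
W = |U - R|  [with U=0, R=0]  = 0
T = -3S + W + 6  [with S=0, W=0]  = 6

6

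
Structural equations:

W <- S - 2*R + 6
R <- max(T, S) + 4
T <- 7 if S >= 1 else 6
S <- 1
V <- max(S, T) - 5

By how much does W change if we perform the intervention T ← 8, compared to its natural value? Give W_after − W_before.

do(T=8) replaces the equation T <- 7 if S >= 1 else 6 with the constant T = 8.
R = max(T, S) + 4  [with T=8, S=1]  = 12
W = S - 2*R + 6  [with S=1, R=12]  = -17
Without intervention: T = 7 if S >= 1 else 6  [with S=1]  = 7; R = max(T, S) + 4  [with T=7, S=1]  = 11; W = S - 2*R + 6  [with S=1, R=11]  = -15.
Change = -17 − (-15) = -2.

-2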